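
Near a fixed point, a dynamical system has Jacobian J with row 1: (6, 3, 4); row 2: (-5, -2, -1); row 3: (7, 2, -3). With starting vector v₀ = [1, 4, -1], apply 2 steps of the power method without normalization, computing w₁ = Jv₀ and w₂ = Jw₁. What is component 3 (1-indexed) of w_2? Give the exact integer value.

20

w1 = Jv₀ = (14, -12, 18)
w2 = Jw1 = (120, -64, 20)
The requested component of w2 is 20.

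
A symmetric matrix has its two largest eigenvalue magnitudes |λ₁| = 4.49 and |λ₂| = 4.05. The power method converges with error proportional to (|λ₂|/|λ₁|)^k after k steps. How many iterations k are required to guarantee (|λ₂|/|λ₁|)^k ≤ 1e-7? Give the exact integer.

|λ₂/λ₁| = 4.05/4.49 = 0.90200
Need k ≥ ln(1e-7) / ln(0.90200) = -16.1181 / -0.1031 ≈ 156.280
Smallest integer k satisfying the bound: 157

157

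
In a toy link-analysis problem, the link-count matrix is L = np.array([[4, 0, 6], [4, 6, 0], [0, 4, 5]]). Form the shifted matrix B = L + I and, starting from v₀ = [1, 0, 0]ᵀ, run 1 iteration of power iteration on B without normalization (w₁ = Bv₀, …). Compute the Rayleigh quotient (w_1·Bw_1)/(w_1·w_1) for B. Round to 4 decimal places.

B = L + I has rows (5, 0, 6); (4, 7, 0); (0, 4, 6)
w1 = Bv₀ = (5, 4, 0)
Bw1 = (25, 48, 16)
w1·Bw1 = 317; w1·w1 = 41; μ ≈ 317/41 = 7.7317

μ ≈ 7.7317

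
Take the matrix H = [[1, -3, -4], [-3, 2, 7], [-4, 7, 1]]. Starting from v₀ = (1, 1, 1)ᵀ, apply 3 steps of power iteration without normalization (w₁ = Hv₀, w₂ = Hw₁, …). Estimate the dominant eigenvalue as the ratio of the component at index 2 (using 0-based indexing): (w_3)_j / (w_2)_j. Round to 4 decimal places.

w1 = Hv₀ = (1·1 + (-3)·1 + (-4)·1; (-3)·1 + 2·1 + 7·1; (-4)·1 + 7·1 + 1·1) = (-6, 6, 4)
w2 = Hw1 = (1·(-6) + (-3)·6 + (-4)·4; (-3)·(-6) + 2·6 + 7·4; (-4)·(-6) + 7·6 + 1·4) = (-40, 58, 70)
w3 = Hw2 = (-494, 726, 636)
Ratio at component: 636 / 70 = 9.0857

9.0857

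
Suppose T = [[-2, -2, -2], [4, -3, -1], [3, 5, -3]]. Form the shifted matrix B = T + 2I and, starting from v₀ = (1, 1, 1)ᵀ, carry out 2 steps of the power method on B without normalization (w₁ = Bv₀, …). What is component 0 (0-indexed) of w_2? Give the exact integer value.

B = T + 2I has rows (0, -2, -2); (4, -1, -1); (3, 5, -1)
w1 = Bv₀ = (-4, 2, 7)
w2 = Bw1 = (-18, -25, -9)
Requested component of w2: -18

-18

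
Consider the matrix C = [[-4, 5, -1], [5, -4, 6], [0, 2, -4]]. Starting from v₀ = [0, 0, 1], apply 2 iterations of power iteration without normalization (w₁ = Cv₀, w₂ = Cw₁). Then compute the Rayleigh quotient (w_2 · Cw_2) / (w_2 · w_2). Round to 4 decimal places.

w1 = Cv₀ = (-1, 6, -4)
w2 = Cw1 = (38, -53, 28)
Cw2 = (-445, 570, -218)
w2·Cw2 = 38·(-445) + (-53)·570 + 28·(-218) = -53224; w2·w2 = 38·38 + (-53)·(-53) + 28·28 = 5037
λ ≈ -53224/5037 = -10.5666

λ ≈ -10.5666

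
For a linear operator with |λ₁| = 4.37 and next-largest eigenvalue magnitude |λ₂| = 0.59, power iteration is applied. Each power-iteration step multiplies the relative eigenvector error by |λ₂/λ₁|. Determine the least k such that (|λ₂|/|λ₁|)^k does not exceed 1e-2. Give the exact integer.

|λ₂/λ₁| = 0.59/4.37 = 0.13501
Need k ≥ ln(1e-2) / ln(0.13501) = -4.6052 / -2.0024 ≈ 2.300
Smallest integer k satisfying the bound: 3

3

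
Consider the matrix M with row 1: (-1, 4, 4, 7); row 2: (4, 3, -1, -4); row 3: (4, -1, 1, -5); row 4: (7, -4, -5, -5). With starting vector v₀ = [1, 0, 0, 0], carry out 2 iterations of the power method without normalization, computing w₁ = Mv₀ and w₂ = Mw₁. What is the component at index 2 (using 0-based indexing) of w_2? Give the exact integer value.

-39

w1 = Mv₀ = ((-1)·1 + 4·0 + 4·0 + 7·0; 4·1 + 3·0 + (-1)·0 + (-4)·0; 4·1 + (-1)·0 + 1·0 + (-5)·0; 7·1 + (-4)·0 + (-5)·0 + (-5)·0) = (-1, 4, 4, 7)
w2 = Mw1 = ((-1)·(-1) + 4·4 + 4·4 + 7·7; 4·(-1) + 3·4 + (-1)·4 + (-4)·7; 4·(-1) + (-1)·4 + 1·4 + (-5)·7; 7·(-1) + (-4)·4 + (-5)·4 + (-5)·7) = (82, -24, -39, -78)
The requested component of w2 is -39.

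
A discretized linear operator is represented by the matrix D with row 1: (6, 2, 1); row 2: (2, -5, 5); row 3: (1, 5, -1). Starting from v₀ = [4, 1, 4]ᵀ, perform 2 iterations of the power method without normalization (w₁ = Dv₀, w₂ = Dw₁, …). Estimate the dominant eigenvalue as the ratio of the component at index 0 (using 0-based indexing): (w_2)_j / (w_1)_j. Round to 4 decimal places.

w1 = Dv₀ = (30, 23, 5)
w2 = Dw1 = (231, -30, 140)
Ratio at component: 231 / 30 = 7.7000

7.7000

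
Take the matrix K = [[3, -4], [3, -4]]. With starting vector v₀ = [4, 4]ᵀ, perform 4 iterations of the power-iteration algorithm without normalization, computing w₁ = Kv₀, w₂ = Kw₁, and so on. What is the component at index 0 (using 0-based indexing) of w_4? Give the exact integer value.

4

w1 = Kv₀ = (-4, -4)
w2 = Kw1 = (4, 4)
w3 = Kw2 = (-4, -4)
w4 = Kw3 = (4, 4)
The requested component of w4 is 4.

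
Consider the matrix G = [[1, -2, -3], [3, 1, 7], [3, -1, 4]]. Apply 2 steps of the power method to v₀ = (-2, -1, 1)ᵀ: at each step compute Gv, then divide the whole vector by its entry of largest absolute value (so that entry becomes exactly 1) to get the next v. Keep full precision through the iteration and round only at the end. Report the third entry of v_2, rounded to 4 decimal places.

Gv0 = (-3.00000, 0.00000, -1.00000); divide by -3.00000 → v1 = (1.00000, 0.00000, 0.33333)
Gv1 = (0.00000, 5.33333, 4.33333); divide by 5.33333 → v2 = (0.00000, 1.00000, 0.81250)
Requested entry of v2: -13/-16 = 0.8125

0.8125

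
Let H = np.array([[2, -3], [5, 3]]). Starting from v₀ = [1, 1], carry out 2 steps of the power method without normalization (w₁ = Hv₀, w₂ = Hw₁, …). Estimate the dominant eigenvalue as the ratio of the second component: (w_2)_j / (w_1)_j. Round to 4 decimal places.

λ ≈ 2.3750

w1 = Hv₀ = (2·1 + (-3)·1; 5·1 + 3·1) = (-1, 8)
w2 = Hw1 = (2·(-1) + (-3)·8; 5·(-1) + 3·8) = (-26, 19)
Ratio at component: 19 / 8 = 2.3750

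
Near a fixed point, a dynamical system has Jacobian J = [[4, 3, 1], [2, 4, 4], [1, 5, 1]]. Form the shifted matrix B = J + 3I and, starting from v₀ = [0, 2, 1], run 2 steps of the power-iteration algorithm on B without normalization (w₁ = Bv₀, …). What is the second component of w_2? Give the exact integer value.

196

B = J + 3I has rows (7, 3, 1); (2, 7, 4); (1, 5, 4)
w1 = Bv₀ = (7, 18, 14)
w2 = Bw1 = (117, 196, 153)
Requested component of w2: 196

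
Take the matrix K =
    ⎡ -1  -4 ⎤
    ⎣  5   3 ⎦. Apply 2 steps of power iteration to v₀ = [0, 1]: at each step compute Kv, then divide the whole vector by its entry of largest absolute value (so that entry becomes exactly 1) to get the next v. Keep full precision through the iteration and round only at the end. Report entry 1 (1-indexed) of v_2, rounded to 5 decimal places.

0.72727

Kv0 = (-4.000000, 3.000000); divide by -4.000000 → v1 = (1.000000, -0.750000)
Kv1 = (2.000000, 2.750000); divide by 2.750000 → v2 = (0.727273, 1.000000)
Requested entry of v2: -8/-11 = 0.72727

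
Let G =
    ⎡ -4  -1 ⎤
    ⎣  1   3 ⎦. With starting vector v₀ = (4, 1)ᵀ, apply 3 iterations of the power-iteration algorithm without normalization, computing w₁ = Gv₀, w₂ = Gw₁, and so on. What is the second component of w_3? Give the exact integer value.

w1 = Gv₀ = ((-4)·4 + (-1)·1; 1·4 + 3·1) = (-17, 7)
w2 = Gw1 = ((-4)·(-17) + (-1)·7; 1·(-17) + 3·7) = (61, 4)
w3 = Gw2 = (-248, 73)
The requested component of w3 is 73.

73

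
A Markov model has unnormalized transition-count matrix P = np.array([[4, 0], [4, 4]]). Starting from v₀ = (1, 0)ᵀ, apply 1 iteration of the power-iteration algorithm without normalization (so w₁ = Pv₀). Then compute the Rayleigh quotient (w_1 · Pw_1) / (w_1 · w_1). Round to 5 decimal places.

w1 = Pv₀ = (4·1 + 0·0; 4·1 + 4·0) = (4, 4)
Pw1 = (16, 32)
w1·Pw1 = 4·16 + 4·32 = 192; w1·w1 = 4·4 + 4·4 = 32
λ ≈ 192/32 = 6.00000

6.00000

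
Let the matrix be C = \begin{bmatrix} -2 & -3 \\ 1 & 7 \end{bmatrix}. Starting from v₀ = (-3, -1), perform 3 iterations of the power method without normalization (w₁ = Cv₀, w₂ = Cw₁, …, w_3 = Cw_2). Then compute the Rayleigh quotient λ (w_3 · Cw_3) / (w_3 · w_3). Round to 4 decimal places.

6.5162

w1 = Cv₀ = ((-2)·(-3) + (-3)·(-1); 1·(-3) + 7·(-1)) = (9, -10)
w2 = Cw1 = ((-2)·9 + (-3)·(-10); 1·9 + 7·(-10)) = (12, -61)
w3 = Cw2 = (159, -415)
Cw3 = (927, -2746)
w3·Cw3 = 159·927 + (-415)·(-2746) = 1286983; w3·w3 = 159·159 + (-415)·(-415) = 197506
λ ≈ 1286983/197506 = 6.5162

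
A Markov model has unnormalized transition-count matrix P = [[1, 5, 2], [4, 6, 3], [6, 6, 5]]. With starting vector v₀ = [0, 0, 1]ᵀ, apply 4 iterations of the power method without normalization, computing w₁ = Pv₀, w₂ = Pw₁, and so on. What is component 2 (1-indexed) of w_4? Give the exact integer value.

w1 = Pv₀ = (1·0 + 5·0 + 2·1; 4·0 + 6·0 + 3·1; 6·0 + 6·0 + 5·1) = (2, 3, 5)
w2 = Pw1 = (1·2 + 5·3 + 2·5; 4·2 + 6·3 + 3·5; 6·2 + 6·3 + 5·5) = (27, 41, 55)
w3 = Pw2 = (342, 519, 683)
w4 = Pw3 = (4303, 6531, 8581)
The requested component of w4 is 6531.

6531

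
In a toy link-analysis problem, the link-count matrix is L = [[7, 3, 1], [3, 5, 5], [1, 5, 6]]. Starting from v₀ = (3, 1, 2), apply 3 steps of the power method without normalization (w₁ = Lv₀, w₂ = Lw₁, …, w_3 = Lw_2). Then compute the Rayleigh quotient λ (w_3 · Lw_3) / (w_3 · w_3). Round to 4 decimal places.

12.0693

w1 = Lv₀ = (26, 24, 20)
w2 = Lw1 = (274, 298, 266)
w3 = Lw2 = (3078, 3642, 3360)
Lw3 = (35832, 44244, 41448)
w3·Lw3 = 3078·35832 + 3642·44244 + 3360·41448 = 410692824; w3·w3 = 3078·3078 + 3642·3642 + 3360·3360 = 34027848
λ ≈ 410692824/34027848 = 12.0693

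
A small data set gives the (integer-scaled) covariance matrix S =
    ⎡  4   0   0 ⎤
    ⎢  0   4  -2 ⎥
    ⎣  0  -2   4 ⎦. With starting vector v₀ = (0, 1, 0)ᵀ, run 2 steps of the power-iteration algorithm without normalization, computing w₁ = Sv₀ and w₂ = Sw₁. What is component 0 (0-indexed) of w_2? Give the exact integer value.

0

w1 = Sv₀ = (0, 4, -2)
w2 = Sw1 = (0, 20, -16)
The requested component of w2 is 0.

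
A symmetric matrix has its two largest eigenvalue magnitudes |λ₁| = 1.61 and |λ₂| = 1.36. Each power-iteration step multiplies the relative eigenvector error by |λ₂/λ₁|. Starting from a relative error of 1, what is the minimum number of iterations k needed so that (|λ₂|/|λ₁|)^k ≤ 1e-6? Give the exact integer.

82

|λ₂/λ₁| = 1.36/1.61 = 0.84472
Need k ≥ ln(1e-6) / ln(0.84472) = -13.8155 / -0.1687 ≈ 81.870
Smallest integer k satisfying the bound: 82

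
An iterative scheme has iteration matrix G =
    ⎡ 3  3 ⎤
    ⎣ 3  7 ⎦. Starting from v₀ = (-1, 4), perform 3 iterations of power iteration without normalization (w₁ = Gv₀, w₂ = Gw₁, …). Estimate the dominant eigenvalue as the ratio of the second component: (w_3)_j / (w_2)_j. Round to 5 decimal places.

w1 = Gv₀ = (3·(-1) + 3·4; 3·(-1) + 7·4) = (9, 25)
w2 = Gw1 = (3·9 + 3·25; 3·9 + 7·25) = (102, 202)
w3 = Gw2 = (912, 1720)
Ratio at component: 1720 / 202 = 8.51485

λ ≈ 8.51485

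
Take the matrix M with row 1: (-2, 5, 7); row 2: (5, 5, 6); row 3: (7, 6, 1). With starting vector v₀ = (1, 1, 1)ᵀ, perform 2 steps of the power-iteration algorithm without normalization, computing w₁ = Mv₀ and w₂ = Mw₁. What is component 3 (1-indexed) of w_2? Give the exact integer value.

180

w1 = Mv₀ = ((-2)·1 + 5·1 + 7·1; 5·1 + 5·1 + 6·1; 7·1 + 6·1 + 1·1) = (10, 16, 14)
w2 = Mw1 = ((-2)·10 + 5·16 + 7·14; 5·10 + 5·16 + 6·14; 7·10 + 6·16 + 1·14) = (158, 214, 180)
The requested component of w2 is 180.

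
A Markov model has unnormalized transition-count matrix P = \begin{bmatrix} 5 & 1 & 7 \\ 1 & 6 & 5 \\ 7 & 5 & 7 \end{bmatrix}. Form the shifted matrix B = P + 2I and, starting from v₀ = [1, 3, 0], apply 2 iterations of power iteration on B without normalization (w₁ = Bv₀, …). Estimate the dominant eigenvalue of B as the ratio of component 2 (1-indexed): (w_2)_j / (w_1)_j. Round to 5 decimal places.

B = P + 2I has rows (7, 1, 7); (1, 8, 5); (7, 5, 9)
w1 = Bv₀ = (7·1 + 1·3 + 7·0; 1·1 + 8·3 + 5·0; 7·1 + 5·3 + 9·0) = (10, 25, 22)
w2 = Bw1 = (7·10 + 1·25 + 7·22; 1·10 + 8·25 + 5·22; 7·10 + 5·25 + 9·22) = (249, 320, 393)
Ratio: 320/25 = 12.80000

μ ≈ 12.80000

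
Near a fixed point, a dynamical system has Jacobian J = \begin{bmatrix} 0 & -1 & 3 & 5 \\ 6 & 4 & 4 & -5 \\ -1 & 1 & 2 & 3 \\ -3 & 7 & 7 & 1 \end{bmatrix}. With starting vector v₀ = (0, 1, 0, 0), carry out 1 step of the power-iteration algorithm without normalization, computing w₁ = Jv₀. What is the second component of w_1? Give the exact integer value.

w1 = Jv₀ = (-1, 4, 1, 7)
The requested component of w1 is 4.

4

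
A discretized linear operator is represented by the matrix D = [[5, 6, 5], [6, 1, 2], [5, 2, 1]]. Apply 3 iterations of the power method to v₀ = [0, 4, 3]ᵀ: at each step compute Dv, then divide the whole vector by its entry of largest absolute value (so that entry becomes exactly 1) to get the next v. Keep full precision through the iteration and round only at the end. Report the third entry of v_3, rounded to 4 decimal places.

0.5398

Dv0 = (39.00000, 10.00000, 11.00000); divide by 39.00000 → v1 = (1.00000, 0.25641, 0.28205)
Dv1 = (7.94872, 6.82051, 5.79487); divide by 7.94872 → v2 = (1.00000, 0.85806, 0.72903)
Dv2 = (13.79355, 8.31613, 7.44516); divide by 13.79355 → v3 = (1.00000, 0.60290, 0.53976)
Requested entry of v3: 2308/4276 = 0.5398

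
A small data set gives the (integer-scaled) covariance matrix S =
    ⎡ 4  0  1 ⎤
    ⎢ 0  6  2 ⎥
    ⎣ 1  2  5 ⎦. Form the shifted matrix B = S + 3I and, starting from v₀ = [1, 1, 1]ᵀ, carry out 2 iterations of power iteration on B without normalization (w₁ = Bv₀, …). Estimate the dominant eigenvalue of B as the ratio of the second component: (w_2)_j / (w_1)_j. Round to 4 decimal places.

B = S + 3I has rows (7, 0, 1); (0, 9, 2); (1, 2, 8)
w1 = Bv₀ = (7·1 + 0·1 + 1·1; 0·1 + 9·1 + 2·1; 1·1 + 2·1 + 8·1) = (8, 11, 11)
w2 = Bw1 = (7·8 + 0·11 + 1·11; 0·8 + 9·11 + 2·11; 1·8 + 2·11 + 8·11) = (67, 121, 118)
Ratio: 121/11 = 11.0000

μ ≈ 11.0000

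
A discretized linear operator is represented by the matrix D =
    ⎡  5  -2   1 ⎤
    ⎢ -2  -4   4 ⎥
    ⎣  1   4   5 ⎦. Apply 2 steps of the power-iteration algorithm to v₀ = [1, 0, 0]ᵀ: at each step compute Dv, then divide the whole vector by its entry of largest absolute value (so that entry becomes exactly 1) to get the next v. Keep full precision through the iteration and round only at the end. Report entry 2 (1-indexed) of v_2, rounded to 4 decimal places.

0.0667

Dv0 = (5.00000, -2.00000, 1.00000); divide by 5.00000 → v1 = (1.00000, -0.40000, 0.20000)
Dv1 = (6.00000, 0.40000, 0.40000); divide by 6.00000 → v2 = (1.00000, 0.06667, 0.06667)
Requested entry of v2: 2/30 = 0.0667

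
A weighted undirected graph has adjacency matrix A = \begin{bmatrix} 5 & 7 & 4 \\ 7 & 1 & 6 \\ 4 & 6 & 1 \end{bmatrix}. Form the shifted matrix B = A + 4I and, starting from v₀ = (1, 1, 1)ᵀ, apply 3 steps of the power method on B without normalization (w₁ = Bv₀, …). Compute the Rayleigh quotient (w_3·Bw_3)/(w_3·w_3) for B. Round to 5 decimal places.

17.94669

B = A + 4I has rows (9, 7, 4); (7, 5, 6); (4, 6, 5)
w1 = Bv₀ = (20, 18, 15)
w2 = Bw1 = (366, 320, 263)
w3 = Bw2 = (6586, 5740, 4699)
Bw3 = (118250, 102996, 84279)
w3·Bw3 = 1766018561; w3·w3 = 98403597; μ ≈ 1766018561/98403597 = 17.94669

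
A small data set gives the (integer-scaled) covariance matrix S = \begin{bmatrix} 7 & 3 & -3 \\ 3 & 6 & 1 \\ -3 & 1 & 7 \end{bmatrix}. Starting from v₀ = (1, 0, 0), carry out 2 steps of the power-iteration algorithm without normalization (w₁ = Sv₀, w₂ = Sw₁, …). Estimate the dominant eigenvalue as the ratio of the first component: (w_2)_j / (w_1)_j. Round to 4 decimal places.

w1 = Sv₀ = (7·1 + 3·0 + (-3)·0; 3·1 + 6·0 + 1·0; (-3)·1 + 1·0 + 7·0) = (7, 3, -3)
w2 = Sw1 = (7·7 + 3·3 + (-3)·(-3); 3·7 + 6·3 + 1·(-3); (-3)·7 + 1·3 + 7·(-3)) = (67, 36, -39)
Ratio at component: 67 / 7 = 9.5714

λ ≈ 9.5714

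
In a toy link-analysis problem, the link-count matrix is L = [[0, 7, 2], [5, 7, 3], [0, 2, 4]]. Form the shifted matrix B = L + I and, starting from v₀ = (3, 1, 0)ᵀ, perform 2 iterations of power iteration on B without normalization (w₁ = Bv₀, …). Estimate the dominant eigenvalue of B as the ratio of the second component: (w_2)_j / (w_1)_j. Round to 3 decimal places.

10.435

B = L + I has rows (1, 7, 2); (5, 8, 3); (0, 2, 5)
w1 = Bv₀ = (1·3 + 7·1 + 2·0; 5·3 + 8·1 + 3·0; 0·3 + 2·1 + 5·0) = (10, 23, 2)
w2 = Bw1 = (1·10 + 7·23 + 2·2; 5·10 + 8·23 + 3·2; 0·10 + 2·23 + 5·2) = (175, 240, 56)
Ratio: 240/23 = 10.435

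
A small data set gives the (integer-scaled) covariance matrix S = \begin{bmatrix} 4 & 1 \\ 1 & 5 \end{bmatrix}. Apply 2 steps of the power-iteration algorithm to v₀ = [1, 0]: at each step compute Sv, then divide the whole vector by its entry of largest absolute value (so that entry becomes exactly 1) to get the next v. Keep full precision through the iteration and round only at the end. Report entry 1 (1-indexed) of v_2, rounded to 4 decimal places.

Sv0 = (4.00000, 1.00000); divide by 4.00000 → v1 = (1.00000, 0.25000)
Sv1 = (4.25000, 2.25000); divide by 4.25000 → v2 = (1.00000, 0.52941)
Requested entry of v2: 17/17 = 1.0000

1.0000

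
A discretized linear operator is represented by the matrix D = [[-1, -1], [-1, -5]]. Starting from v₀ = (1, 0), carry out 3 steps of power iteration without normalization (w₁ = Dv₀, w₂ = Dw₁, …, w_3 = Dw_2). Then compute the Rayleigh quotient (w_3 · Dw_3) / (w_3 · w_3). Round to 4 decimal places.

λ ≈ -5.2353

w1 = Dv₀ = ((-1)·1 + (-1)·0; (-1)·1 + (-5)·0) = (-1, -1)
w2 = Dw1 = ((-1)·(-1) + (-1)·(-1); (-1)·(-1) + (-5)·(-1)) = (2, 6)
w3 = Dw2 = (-8, -32)
Dw3 = (40, 168)
w3·Dw3 = (-8)·40 + (-32)·168 = -5696; w3·w3 = (-8)·(-8) + (-32)·(-32) = 1088
λ ≈ -5696/1088 = -5.2353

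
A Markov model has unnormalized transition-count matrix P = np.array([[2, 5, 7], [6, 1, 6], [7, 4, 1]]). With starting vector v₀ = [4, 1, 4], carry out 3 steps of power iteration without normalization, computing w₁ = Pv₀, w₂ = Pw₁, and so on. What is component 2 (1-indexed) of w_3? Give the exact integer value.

w1 = Pv₀ = (2·4 + 5·1 + 7·4; 6·4 + 1·1 + 6·4; 7·4 + 4·1 + 1·4) = (41, 49, 36)
w2 = Pw1 = (2·41 + 5·49 + 7·36; 6·41 + 1·49 + 6·36; 7·41 + 4·49 + 1·36) = (579, 511, 519)
w3 = Pw2 = (7346, 7099, 6616)
The requested component of w3 is 7099.

7099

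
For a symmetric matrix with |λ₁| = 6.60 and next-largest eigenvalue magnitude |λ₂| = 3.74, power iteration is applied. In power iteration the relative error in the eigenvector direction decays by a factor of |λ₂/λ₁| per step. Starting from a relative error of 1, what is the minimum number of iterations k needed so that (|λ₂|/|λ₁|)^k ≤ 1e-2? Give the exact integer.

|λ₂/λ₁| = 3.74/6.60 = 0.56667
Need k ≥ ln(1e-2) / ln(0.56667) = -4.6052 / -0.5680 ≈ 8.108
Smallest integer k satisfying the bound: 9

9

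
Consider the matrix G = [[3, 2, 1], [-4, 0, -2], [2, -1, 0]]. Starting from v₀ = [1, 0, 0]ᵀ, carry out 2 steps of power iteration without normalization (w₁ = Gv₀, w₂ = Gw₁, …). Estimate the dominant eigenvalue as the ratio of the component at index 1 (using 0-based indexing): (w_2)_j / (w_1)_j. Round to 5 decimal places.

λ ≈ 4.00000

w1 = Gv₀ = (3, -4, 2)
w2 = Gw1 = (3, -16, 10)
Ratio at component: -16 / -4 = 4.00000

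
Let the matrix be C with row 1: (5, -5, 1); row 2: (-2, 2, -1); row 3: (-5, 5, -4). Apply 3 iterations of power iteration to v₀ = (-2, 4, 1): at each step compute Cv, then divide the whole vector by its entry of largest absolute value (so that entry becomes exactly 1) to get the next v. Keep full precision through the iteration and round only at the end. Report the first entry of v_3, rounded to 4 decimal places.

1.0000

Cv0 = (-29.00000, 11.00000, 26.00000); divide by -29.00000 → v1 = (1.00000, -0.37931, -0.89655)
Cv1 = (6.00000, -1.86207, -3.31034); divide by 6.00000 → v2 = (1.00000, -0.31034, -0.55172)
Cv2 = (6.00000, -2.06897, -4.34483); divide by 6.00000 → v3 = (1.00000, -0.34483, -0.72414)
Requested entry of v3: -1044/-1044 = 1.0000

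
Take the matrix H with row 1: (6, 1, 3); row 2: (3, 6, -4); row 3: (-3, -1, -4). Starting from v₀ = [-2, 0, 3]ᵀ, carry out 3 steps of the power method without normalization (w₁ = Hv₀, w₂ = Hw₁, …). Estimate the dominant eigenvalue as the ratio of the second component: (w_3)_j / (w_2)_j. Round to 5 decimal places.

9.93548

w1 = Hv₀ = (6·(-2) + 1·0 + 3·3; 3·(-2) + 6·0 + (-4)·3; (-3)·(-2) + (-1)·0 + (-4)·3) = (-3, -18, -6)
w2 = Hw1 = (6·(-3) + 1·(-18) + 3·(-6); 3·(-3) + 6·(-18) + (-4)·(-6); (-3)·(-3) + (-1)·(-18) + (-4)·(-6)) = (-54, -93, 51)
w3 = Hw2 = (-264, -924, 51)
Ratio at component: -924 / -93 = 9.93548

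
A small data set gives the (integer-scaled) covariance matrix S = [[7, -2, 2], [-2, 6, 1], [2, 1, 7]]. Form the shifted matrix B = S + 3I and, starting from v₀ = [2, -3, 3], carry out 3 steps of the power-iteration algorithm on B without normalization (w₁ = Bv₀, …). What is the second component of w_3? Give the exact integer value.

B = S + 3I has rows (10, -2, 2); (-2, 9, 1); (2, 1, 10)
w1 = Bv₀ = (10·2 + (-2)·(-3) + 2·3; (-2)·2 + 9·(-3) + 1·3; 2·2 + 1·(-3) + 10·3) = (32, -28, 31)
w2 = Bw1 = (10·32 + (-2)·(-28) + 2·31; (-2)·32 + 9·(-28) + 1·31; 2·32 + 1·(-28) + 10·31) = (438, -285, 346)
w3 = Bw2 = (5642, -3095, 4051)
Requested component of w3: -3095

-3095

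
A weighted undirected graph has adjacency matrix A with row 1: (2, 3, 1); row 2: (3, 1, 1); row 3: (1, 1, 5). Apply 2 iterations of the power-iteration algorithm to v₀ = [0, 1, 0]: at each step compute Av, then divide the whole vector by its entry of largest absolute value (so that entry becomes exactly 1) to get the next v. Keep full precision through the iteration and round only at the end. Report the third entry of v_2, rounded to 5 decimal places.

Av0 = (3.000000, 1.000000, 1.000000); divide by 3.000000 → v1 = (1.000000, 0.333333, 0.333333)
Av1 = (3.333333, 3.666667, 3.000000); divide by 3.666667 → v2 = (0.909091, 1.000000, 0.818182)
Requested entry of v2: 9/11 = 0.81818

0.81818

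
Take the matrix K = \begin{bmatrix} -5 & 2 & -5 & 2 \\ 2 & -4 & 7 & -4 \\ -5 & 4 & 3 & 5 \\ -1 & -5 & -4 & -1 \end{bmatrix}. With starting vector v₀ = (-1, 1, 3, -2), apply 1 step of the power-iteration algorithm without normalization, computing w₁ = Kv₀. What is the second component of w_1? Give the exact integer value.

w1 = Kv₀ = (-12, 23, 8, -14)
The requested component of w1 is 23.

23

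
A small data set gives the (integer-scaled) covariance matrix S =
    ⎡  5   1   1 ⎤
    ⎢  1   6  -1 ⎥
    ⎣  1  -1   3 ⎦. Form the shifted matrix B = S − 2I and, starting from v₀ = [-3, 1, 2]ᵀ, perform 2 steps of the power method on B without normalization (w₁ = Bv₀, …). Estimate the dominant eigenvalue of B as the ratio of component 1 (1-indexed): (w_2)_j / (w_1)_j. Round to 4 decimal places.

3.5000

B = S − 2I has rows (3, 1, 1); (1, 4, -1); (1, -1, 1)
w1 = Bv₀ = (3·(-3) + 1·1 + 1·2; 1·(-3) + 4·1 + (-1)·2; 1·(-3) + (-1)·1 + 1·2) = (-6, -1, -2)
w2 = Bw1 = (3·(-6) + 1·(-1) + 1·(-2); 1·(-6) + 4·(-1) + (-1)·(-2); 1·(-6) + (-1)·(-1) + 1·(-2)) = (-21, -8, -7)
Ratio: -21/-6 = 3.5000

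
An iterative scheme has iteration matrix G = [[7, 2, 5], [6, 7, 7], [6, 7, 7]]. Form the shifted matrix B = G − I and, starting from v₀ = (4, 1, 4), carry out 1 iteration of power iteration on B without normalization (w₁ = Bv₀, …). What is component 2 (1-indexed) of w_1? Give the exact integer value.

58

B = G − I has rows (6, 2, 5); (6, 6, 7); (6, 7, 6)
w1 = Bv₀ = (6·4 + 2·1 + 5·4; 6·4 + 6·1 + 7·4; 6·4 + 7·1 + 6·4) = (46, 58, 55)
Requested component of w1: 58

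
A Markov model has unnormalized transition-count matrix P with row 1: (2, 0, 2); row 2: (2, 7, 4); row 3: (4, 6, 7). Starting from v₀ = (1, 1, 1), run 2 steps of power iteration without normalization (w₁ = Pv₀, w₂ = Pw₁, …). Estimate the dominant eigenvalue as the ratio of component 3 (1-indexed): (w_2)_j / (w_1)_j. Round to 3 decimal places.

λ ≈ 12.529

w1 = Pv₀ = (4, 13, 17)
w2 = Pw1 = (42, 167, 213)
Ratio at component: 213 / 17 = 12.529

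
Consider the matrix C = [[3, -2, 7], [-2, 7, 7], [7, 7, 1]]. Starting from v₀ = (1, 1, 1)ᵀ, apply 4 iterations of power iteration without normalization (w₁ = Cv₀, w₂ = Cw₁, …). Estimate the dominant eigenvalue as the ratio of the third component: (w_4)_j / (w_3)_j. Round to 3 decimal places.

11.462

w1 = Cv₀ = (8, 12, 15)
w2 = Cw1 = (105, 173, 155)
w3 = Cw2 = (1054, 2086, 2101)
w4 = Cw3 = (13697, 27201, 24081)
Ratio at component: 24081 / 2101 = 11.462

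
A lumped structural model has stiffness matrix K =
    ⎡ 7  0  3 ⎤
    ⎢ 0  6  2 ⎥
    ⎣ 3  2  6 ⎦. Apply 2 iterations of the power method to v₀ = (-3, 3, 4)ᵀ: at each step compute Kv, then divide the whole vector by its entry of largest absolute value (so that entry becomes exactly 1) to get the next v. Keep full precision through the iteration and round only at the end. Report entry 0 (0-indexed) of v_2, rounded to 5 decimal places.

0.00000

Kv0 = (-9.000000, 26.000000, 21.000000); divide by 26.000000 → v1 = (-0.346154, 1.000000, 0.807692)
Kv1 = (0.000000, 7.615385, 5.807692); divide by 7.615385 → v2 = (0.000000, 1.000000, 0.762626)
Requested entry of v2: 0/198 = 0.00000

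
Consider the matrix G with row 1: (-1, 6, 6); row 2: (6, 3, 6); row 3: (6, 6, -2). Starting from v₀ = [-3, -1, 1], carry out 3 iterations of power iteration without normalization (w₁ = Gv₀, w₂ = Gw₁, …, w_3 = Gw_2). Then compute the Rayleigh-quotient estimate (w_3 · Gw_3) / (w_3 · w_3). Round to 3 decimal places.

w1 = Gv₀ = ((-1)·(-3) + 6·(-1) + 6·1; 6·(-3) + 3·(-1) + 6·1; 6·(-3) + 6·(-1) + (-2)·1) = (3, -15, -26)
w2 = Gw1 = ((-1)·3 + 6·(-15) + 6·(-26); 6·3 + 3·(-15) + 6·(-26); 6·3 + 6·(-15) + (-2)·(-26)) = (-249, -183, -20)
w3 = Gw2 = (-969, -2163, -2552)
Gw3 = (-27321, -27615, -13688)
w3·Gw3 = (-969)·(-27321) + (-2163)·(-27615) + (-2552)·(-13688) = 121137070; w3·w3 = (-969)·(-969) + (-2163)·(-2163) + (-2552)·(-2552) = 12130234
λ ≈ 121137070/12130234 = 9.986

λ ≈ 9.986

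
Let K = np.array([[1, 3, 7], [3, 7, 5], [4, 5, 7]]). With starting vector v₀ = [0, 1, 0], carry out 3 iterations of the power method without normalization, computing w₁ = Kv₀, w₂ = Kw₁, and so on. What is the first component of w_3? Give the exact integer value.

w1 = Kv₀ = (1·0 + 3·1 + 7·0; 3·0 + 7·1 + 5·0; 4·0 + 5·1 + 7·0) = (3, 7, 5)
w2 = Kw1 = (1·3 + 3·7 + 7·5; 3·3 + 7·7 + 5·5; 4·3 + 5·7 + 7·5) = (59, 83, 82)
w3 = Kw2 = (882, 1168, 1225)
The requested component of w3 is 882.

882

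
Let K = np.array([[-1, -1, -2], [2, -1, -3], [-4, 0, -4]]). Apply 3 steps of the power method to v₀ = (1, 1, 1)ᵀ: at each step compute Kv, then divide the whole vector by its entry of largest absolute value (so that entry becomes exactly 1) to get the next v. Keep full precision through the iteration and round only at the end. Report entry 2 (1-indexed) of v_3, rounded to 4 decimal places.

0.4214

Kv0 = (-4.00000, -2.00000, -8.00000); divide by -8.00000 → v1 = (0.50000, 0.25000, 1.00000)
Kv1 = (-2.75000, -2.25000, -6.00000); divide by -6.00000 → v2 = (0.45833, 0.37500, 1.00000)
Kv2 = (-2.83333, -2.45833, -5.83333); divide by -5.83333 → v3 = (0.48571, 0.42143, 1.00000)
Requested entry of v3: -118/-280 = 0.4214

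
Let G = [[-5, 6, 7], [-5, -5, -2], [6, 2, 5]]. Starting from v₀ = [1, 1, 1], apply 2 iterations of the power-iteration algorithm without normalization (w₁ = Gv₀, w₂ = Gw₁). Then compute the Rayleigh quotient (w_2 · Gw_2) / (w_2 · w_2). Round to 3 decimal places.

λ ≈ 1.554

w1 = Gv₀ = ((-5)·1 + 6·1 + 7·1; (-5)·1 + (-5)·1 + (-2)·1; 6·1 + 2·1 + 5·1) = (8, -12, 13)
w2 = Gw1 = ((-5)·8 + 6·(-12) + 7·13; (-5)·8 + (-5)·(-12) + (-2)·13; 6·8 + 2·(-12) + 5·13) = (-21, -6, 89)
Gw2 = (692, -43, 307)
w2·Gw2 = (-21)·692 + (-6)·(-43) + 89·307 = 13049; w2·w2 = (-21)·(-21) + (-6)·(-6) + 89·89 = 8398
λ ≈ 13049/8398 = 1.554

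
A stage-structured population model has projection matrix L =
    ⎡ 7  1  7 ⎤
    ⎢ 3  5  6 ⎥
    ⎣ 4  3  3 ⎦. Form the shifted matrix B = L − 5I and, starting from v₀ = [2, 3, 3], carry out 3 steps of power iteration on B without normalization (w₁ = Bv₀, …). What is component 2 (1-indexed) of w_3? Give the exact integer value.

B = L − 5I has rows (2, 1, 7); (3, 0, 6); (4, 3, -2)
w1 = Bv₀ = (28, 24, 11)
w2 = Bw1 = (157, 150, 162)
w3 = Bw2 = (1598, 1443, 754)
Requested component of w3: 1443

1443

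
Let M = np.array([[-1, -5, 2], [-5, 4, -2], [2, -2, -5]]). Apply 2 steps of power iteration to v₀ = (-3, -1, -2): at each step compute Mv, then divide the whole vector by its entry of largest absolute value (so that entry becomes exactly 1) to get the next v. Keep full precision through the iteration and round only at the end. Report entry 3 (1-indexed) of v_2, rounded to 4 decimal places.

Mv0 = (4.00000, 15.00000, 6.00000); divide by 15.00000 → v1 = (0.26667, 1.00000, 0.40000)
Mv1 = (-4.46667, 1.86667, -3.46667); divide by -4.46667 → v2 = (1.00000, -0.41791, 0.77612)
Requested entry of v2: -52/-67 = 0.7761

0.7761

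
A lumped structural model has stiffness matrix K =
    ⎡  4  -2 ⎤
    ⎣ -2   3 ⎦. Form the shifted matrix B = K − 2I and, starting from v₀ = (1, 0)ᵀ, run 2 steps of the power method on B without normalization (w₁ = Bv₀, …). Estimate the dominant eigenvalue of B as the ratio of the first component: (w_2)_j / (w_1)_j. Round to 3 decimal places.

B = K − 2I has rows (2, -2); (-2, 1)
w1 = Bv₀ = (2·1 + (-2)·0; (-2)·1 + 1·0) = (2, -2)
w2 = Bw1 = (2·2 + (-2)·(-2); (-2)·2 + 1·(-2)) = (8, -6)
Ratio: 8/2 = 4.000

μ ≈ 4.000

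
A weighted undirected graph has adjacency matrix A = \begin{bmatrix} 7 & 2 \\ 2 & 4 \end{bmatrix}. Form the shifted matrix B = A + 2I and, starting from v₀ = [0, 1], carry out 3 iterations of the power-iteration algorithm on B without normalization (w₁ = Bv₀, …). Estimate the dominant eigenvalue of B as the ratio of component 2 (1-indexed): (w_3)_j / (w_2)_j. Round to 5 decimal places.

B = A + 2I has rows (9, 2); (2, 6)
w1 = Bv₀ = (2, 6)
w2 = Bw1 = (30, 40)
w3 = Bw2 = (350, 300)
Ratio: 300/40 = 7.50000

μ ≈ 7.50000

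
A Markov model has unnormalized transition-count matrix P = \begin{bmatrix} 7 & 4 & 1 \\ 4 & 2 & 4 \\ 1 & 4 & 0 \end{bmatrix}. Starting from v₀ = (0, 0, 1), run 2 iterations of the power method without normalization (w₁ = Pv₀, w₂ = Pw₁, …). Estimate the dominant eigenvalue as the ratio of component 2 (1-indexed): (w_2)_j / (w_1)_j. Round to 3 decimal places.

w1 = Pv₀ = (7·0 + 4·0 + 1·1; 4·0 + 2·0 + 4·1; 1·0 + 4·0 + 0·1) = (1, 4, 0)
w2 = Pw1 = (7·1 + 4·4 + 1·0; 4·1 + 2·4 + 4·0; 1·1 + 4·4 + 0·0) = (23, 12, 17)
Ratio at component: 12 / 4 = 3.000

3.000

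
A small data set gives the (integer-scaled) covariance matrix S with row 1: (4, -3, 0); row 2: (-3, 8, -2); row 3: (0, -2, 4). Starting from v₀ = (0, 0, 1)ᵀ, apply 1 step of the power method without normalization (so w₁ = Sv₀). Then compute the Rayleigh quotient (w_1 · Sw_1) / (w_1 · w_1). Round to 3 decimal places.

w1 = Sv₀ = (4·0 + (-3)·0 + 0·1; (-3)·0 + 8·0 + (-2)·1; 0·0 + (-2)·0 + 4·1) = (0, -2, 4)
Sw1 = (6, -24, 20)
w1·Sw1 = 0·6 + (-2)·(-24) + 4·20 = 128; w1·w1 = 0·0 + (-2)·(-2) + 4·4 = 20
λ ≈ 128/20 = 6.400

λ ≈ 6.400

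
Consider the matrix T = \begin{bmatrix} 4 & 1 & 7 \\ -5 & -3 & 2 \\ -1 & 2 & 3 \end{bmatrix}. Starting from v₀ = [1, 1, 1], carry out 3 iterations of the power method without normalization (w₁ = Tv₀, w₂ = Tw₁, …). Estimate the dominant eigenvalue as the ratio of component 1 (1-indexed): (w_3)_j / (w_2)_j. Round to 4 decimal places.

w1 = Tv₀ = (4·1 + 1·1 + 7·1; (-5)·1 + (-3)·1 + 2·1; (-1)·1 + 2·1 + 3·1) = (12, -6, 4)
w2 = Tw1 = (4·12 + 1·(-6) + 7·4; (-5)·12 + (-3)·(-6) + 2·4; (-1)·12 + 2·(-6) + 3·4) = (70, -34, -12)
w3 = Tw2 = (162, -272, -174)
Ratio at component: 162 / 70 = 2.3143

λ ≈ 2.3143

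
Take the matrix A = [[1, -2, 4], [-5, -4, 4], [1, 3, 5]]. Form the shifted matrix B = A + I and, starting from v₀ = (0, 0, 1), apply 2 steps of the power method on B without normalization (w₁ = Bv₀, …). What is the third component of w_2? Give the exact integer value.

52

B = A + I has rows (2, -2, 4); (-5, -3, 4); (1, 3, 6)
w1 = Bv₀ = (2·0 + (-2)·0 + 4·1; (-5)·0 + (-3)·0 + 4·1; 1·0 + 3·0 + 6·1) = (4, 4, 6)
w2 = Bw1 = (2·4 + (-2)·4 + 4·6; (-5)·4 + (-3)·4 + 4·6; 1·4 + 3·4 + 6·6) = (24, -8, 52)
Requested component of w2: 52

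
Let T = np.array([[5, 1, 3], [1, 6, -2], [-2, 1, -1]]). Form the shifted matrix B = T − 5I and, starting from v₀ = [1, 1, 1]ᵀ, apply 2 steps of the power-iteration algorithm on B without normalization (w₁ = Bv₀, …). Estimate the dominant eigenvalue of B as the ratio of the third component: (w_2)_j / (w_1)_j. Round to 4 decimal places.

B = T − 5I has rows (0, 1, 3); (1, 1, -2); (-2, 1, -6)
w1 = Bv₀ = (0·1 + 1·1 + 3·1; 1·1 + 1·1 + (-2)·1; (-2)·1 + 1·1 + (-6)·1) = (4, 0, -7)
w2 = Bw1 = (0·4 + 1·0 + 3·(-7); 1·4 + 1·0 + (-2)·(-7); (-2)·4 + 1·0 + (-6)·(-7)) = (-21, 18, 34)
Ratio: 34/-7 = -4.8571

μ ≈ -4.8571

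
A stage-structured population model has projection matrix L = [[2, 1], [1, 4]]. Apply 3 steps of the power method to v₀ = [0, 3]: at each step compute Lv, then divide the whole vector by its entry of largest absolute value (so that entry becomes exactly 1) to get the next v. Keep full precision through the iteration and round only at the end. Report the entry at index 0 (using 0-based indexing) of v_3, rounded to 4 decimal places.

0.3919

Lv0 = (3.00000, 12.00000); divide by 12.00000 → v1 = (0.25000, 1.00000)
Lv1 = (1.50000, 4.25000); divide by 4.25000 → v2 = (0.35294, 1.00000)
Lv2 = (1.70588, 4.35294); divide by 4.35294 → v3 = (0.39189, 1.00000)
Requested entry of v3: 87/222 = 0.3919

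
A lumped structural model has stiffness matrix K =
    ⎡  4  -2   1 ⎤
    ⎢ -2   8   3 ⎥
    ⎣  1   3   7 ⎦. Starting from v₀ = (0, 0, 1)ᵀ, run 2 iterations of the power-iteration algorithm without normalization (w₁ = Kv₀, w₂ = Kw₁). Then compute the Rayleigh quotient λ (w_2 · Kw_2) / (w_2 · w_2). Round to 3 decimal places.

w1 = Kv₀ = (4·0 + (-2)·0 + 1·1; (-2)·0 + 8·0 + 3·1; 1·0 + 3·0 + 7·1) = (1, 3, 7)
w2 = Kw1 = (4·1 + (-2)·3 + 1·7; (-2)·1 + 8·3 + 3·7; 1·1 + 3·3 + 7·7) = (5, 43, 59)
Kw2 = (-7, 511, 547)
w2·Kw2 = 5·(-7) + 43·511 + 59·547 = 54211; w2·w2 = 5·5 + 43·43 + 59·59 = 5355
λ ≈ 54211/5355 = 10.123

λ ≈ 10.123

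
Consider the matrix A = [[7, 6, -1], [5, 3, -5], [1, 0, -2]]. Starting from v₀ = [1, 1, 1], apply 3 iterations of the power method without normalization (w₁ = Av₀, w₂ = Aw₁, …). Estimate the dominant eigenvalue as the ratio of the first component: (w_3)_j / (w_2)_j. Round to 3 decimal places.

w1 = Av₀ = (7·1 + 6·1 + (-1)·1; 5·1 + 3·1 + (-5)·1; 1·1 + 0·1 + (-2)·1) = (12, 3, -1)
w2 = Aw1 = (7·12 + 6·3 + (-1)·(-1); 5·12 + 3·3 + (-5)·(-1); 1·12 + 0·3 + (-2)·(-1)) = (103, 74, 14)
w3 = Aw2 = (1151, 667, 75)
Ratio at component: 1151 / 103 = 11.175

11.175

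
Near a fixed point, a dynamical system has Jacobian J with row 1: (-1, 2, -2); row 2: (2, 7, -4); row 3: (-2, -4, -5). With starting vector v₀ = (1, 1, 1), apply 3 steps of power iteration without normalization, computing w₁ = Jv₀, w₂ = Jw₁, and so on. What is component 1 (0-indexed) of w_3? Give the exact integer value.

457

w1 = Jv₀ = (-1, 5, -11)
w2 = Jw1 = (33, 77, 37)
w3 = Jw2 = (47, 457, -559)
The requested component of w3 is 457.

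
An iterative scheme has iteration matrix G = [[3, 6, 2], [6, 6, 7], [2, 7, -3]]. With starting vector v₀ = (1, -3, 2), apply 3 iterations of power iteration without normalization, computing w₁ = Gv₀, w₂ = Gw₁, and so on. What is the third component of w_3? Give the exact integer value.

w1 = Gv₀ = (3·1 + 6·(-3) + 2·2; 6·1 + 6·(-3) + 7·2; 2·1 + 7·(-3) + (-3)·2) = (-11, 2, -25)
w2 = Gw1 = (3·(-11) + 6·2 + 2·(-25); 6·(-11) + 6·2 + 7·(-25); 2·(-11) + 7·2 + (-3)·(-25)) = (-71, -229, 67)
w3 = Gw2 = (-1453, -1331, -1946)
The requested component of w3 is -1946.

-1946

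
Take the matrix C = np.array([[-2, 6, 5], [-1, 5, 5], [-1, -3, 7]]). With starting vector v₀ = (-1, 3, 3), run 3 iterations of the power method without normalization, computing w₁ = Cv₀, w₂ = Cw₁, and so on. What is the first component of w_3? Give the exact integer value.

563

w1 = Cv₀ = (35, 31, 13)
w2 = Cw1 = (181, 185, -37)
w3 = Cw2 = (563, 559, -995)
The requested component of w3 is 563.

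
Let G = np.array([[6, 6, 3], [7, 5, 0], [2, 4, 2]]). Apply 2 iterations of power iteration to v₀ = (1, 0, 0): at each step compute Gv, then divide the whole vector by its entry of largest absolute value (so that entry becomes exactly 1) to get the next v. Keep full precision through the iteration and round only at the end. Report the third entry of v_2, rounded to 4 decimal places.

0.5238

Gv0 = (6.00000, 7.00000, 2.00000); divide by 7.00000 → v1 = (0.85714, 1.00000, 0.28571)
Gv1 = (12.00000, 11.00000, 6.28571); divide by 12.00000 → v2 = (1.00000, 0.91667, 0.52381)
Requested entry of v2: 44/84 = 0.5238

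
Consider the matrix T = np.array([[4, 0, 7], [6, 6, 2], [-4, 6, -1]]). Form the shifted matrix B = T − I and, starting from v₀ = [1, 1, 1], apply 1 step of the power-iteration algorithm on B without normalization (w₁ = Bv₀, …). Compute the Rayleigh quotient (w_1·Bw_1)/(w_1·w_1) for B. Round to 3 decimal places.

B = T − I has rows (3, 0, 7); (6, 5, 2); (-4, 6, -2)
w1 = Bv₀ = (3·1 + 0·1 + 7·1; 6·1 + 5·1 + 2·1; (-4)·1 + 6·1 + (-2)·1) = (10, 13, 0)
Bw1 = (30, 125, 38)
w1·Bw1 = 1925; w1·w1 = 269; μ ≈ 1925/269 = 7.156

μ ≈ 7.156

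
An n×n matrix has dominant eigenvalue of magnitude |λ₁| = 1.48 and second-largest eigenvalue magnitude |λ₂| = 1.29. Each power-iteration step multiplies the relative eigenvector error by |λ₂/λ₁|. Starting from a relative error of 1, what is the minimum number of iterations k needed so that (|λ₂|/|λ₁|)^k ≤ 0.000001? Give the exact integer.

|λ₂/λ₁| = 1.29/1.48 = 0.87162
Need k ≥ ln(0.000001) / ln(0.87162) = -13.8155 / -0.1374 ≈ 100.550
Smallest integer k satisfying the bound: 101

101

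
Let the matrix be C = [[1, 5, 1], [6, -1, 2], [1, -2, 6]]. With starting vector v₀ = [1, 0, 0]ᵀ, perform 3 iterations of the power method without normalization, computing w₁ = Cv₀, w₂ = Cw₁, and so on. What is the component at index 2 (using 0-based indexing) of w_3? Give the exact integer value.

-2

w1 = Cv₀ = (1·1 + 5·0 + 1·0; 6·1 + (-1)·0 + 2·0; 1·1 + (-2)·0 + 6·0) = (1, 6, 1)
w2 = Cw1 = (1·1 + 5·6 + 1·1; 6·1 + (-1)·6 + 2·1; 1·1 + (-2)·6 + 6·1) = (32, 2, -5)
w3 = Cw2 = (37, 180, -2)
The requested component of w3 is -2.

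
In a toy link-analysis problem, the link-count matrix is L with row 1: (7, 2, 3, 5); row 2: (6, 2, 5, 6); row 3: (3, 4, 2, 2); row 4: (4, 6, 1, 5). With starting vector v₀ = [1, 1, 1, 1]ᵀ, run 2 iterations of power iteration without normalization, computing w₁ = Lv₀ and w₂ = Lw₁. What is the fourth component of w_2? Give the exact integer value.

273

w1 = Lv₀ = (7·1 + 2·1 + 3·1 + 5·1; 6·1 + 2·1 + 5·1 + 6·1; 3·1 + 4·1 + 2·1 + 2·1; 4·1 + 6·1 + 1·1 + 5·1) = (17, 19, 11, 16)
w2 = Lw1 = (7·17 + 2·19 + 3·11 + 5·16; 6·17 + 2·19 + 5·11 + 6·16; 3·17 + 4·19 + 2·11 + 2·16; 4·17 + 6·19 + 1·11 + 5·16) = (270, 291, 181, 273)
The requested component of w2 is 273.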